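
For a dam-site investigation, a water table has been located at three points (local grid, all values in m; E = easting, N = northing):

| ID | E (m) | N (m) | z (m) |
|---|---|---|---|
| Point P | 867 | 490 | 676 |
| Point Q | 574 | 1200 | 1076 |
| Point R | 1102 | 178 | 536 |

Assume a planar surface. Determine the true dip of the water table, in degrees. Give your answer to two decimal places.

37.91°

Two edge vectors: Point P→Point Q = (-293, 710, 400), Point P→Point R = (235, -312, -140).
Normal n = (Point P→Point Q) × (Point P→Point R) = (25400, 52980, -75434).
So ∂z/∂E = −n_x/n_z = 0.33672 and ∂z/∂N = −n_y/n_z = 0.70234.
Gradient magnitude |∇z| = √(a² + b²) = √(0.11338 + 0.49328) = 0.77888.
True dip = arctan(0.77888) = 37.91°, dipping toward SSW (azimuth ≈ 206°).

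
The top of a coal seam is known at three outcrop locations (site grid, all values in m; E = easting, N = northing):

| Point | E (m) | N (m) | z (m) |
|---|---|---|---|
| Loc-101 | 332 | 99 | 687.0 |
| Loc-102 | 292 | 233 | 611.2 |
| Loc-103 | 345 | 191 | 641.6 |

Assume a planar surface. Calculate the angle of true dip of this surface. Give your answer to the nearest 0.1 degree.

28.5°

Two edge vectors: Loc-101→Loc-102 = (-40, 134, -75.8), Loc-101→Loc-103 = (13, 92, -45.4).
Normal n = (Loc-101→Loc-102) × (Loc-101→Loc-103) = (890, -2801.4, -5422).
So ∂z/∂E = −n_x/n_z = 0.16415 and ∂z/∂N = −n_y/n_z = −0.51667.
Gradient magnitude |∇z| = √(a² + b²) = √(0.02694 + 0.26695) = 0.54212.
True dip = arctan(0.54212) = 28.5°, dipping toward NNW (azimuth ≈ 342°).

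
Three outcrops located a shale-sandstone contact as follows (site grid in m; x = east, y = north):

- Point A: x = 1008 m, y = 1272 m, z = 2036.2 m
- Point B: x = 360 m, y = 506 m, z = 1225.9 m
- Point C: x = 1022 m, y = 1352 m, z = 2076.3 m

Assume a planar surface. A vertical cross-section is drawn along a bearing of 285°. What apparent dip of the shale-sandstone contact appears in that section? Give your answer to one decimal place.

35.3°

Two edge vectors: Point A→Point B = (-648, -766, -810.3), Point A→Point C = (14, 80, 40.1).
Normal n = (Point A→Point B) × (Point A→Point C) = (34107.4, 14640.6, -41116).
So ∂z/∂x = −n_x/n_z = 0.82954 and ∂z/∂y = −n_y/n_z = 0.35608.
Unit vector along 285° is (sin 285°, cos 285°) = (-0.9659, 0.2588).
Slope in that direction = a·(-0.9659) + b·(0.2588) = −0.70911.
Apparent dip = arctan|0.70911| = 35.3° (true dip is 42.1°, so apparent ≤ true as expected).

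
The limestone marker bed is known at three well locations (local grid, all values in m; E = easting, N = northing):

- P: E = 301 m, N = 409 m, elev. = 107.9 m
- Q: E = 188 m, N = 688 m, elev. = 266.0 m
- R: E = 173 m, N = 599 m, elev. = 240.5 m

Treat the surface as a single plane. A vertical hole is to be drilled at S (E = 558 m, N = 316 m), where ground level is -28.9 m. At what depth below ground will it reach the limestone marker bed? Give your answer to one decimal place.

Two edge vectors: P→Q = (-113, 279, 158.1), P→R = (-128, 190, 132.6).
Normal n = (P→Q) × (P→R) = (6956.4, -5253, 14242).
So ∂z/∂E = −n_x/n_z = −0.48844 and ∂z/∂N = −n_y/n_z = 0.36884.
Intercept c from P: 107.9 + 147.02 − 150.86 = 104.07.
At (558, 316): z_contact = −272.55 + 116.55 + 104.07 = -51.93 m.
Depth below ground = -28.9 − (-51.93) = 23.0 m.

23.0 m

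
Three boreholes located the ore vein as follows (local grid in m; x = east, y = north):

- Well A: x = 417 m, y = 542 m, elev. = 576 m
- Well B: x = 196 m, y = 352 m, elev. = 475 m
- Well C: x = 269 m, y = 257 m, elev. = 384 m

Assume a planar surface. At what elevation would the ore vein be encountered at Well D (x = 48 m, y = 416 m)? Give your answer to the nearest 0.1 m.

558.1 m

Two edge vectors: Well A→Well B = (-221, -190, -101), Well A→Well C = (-148, -285, -192).
Normal n = (Well A→Well B) × (Well A→Well C) = (7695, -27484, 34865).
So ∂z/∂x = −n_x/n_z = −0.22071 and ∂z/∂y = −n_y/n_z = 0.78830.
Intercept c from Well A: 576 + 92.04 − 427.26 = 240.78.
At (48, 416): z = −10.6 + 327.9 + 240.78 = 558.1 m.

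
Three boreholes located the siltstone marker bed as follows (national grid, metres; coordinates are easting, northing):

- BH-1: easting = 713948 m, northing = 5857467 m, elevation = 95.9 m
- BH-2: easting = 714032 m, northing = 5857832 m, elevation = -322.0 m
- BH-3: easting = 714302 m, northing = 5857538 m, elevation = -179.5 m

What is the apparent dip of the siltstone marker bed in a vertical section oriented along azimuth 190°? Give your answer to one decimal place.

Two edge vectors: BH-1→BH-2 = (84, 365, -417.9), BH-1→BH-3 = (354, 71, -275.4).
Normal n = (BH-1→BH-2) × (BH-1→BH-3) = (-70850.1, -124803, -123246).
So ∂z/∂easting = −n_x/n_z = −0.57487 and ∂z/∂northing = −n_y/n_z = −1.01263.
Unit vector along 190° is (sin 190°, cos 190°) = (-0.1736, -0.9848).
Slope in that direction = a·(-0.1736) + b·(-0.9848) = 1.09707.
Apparent dip = arctan|1.09707| = 47.7° (true dip is 49.3°, so apparent ≤ true as expected).

47.7°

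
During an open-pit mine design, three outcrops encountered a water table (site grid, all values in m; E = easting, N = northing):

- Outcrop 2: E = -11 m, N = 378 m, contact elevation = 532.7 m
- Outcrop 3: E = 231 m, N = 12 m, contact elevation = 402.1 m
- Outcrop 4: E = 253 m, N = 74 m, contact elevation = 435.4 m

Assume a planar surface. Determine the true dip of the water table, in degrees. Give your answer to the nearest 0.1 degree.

26.9°

Let the plane be z = a·E + b·N + c.
Outcrop 3−Outcrop 2: 242a − 366b = −130.6;  Outcrop 4−Outcrop 2: 264a − 304b = −97.3.
Solving gives a = 0.17742, b = 0.47414.
Gradient magnitude |∇z| = √(a² + b²) = √(0.03148 + 0.22481) = 0.50625.
True dip = arctan(0.50625) = 26.9°, dipping toward SSW (azimuth ≈ 201°).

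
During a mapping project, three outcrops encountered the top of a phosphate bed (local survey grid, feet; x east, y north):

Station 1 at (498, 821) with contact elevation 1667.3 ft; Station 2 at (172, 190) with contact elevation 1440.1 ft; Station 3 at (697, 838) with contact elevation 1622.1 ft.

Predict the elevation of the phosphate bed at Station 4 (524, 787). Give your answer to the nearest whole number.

Let the plane be z = a·x + b·y + c.
Station 2−Station 1: −326a − 631b = −227.2;  Station 3−Station 1: 199a + 17b = −45.2.
Solving gives a = −0.26980, b = 0.49945.
Then c = 1667.3 − a·498 − b·821 = 1391.61.
At (524, 787): z = −141.4 + 393.1 + 1391.61 = 1643.3 ft.

1643 ft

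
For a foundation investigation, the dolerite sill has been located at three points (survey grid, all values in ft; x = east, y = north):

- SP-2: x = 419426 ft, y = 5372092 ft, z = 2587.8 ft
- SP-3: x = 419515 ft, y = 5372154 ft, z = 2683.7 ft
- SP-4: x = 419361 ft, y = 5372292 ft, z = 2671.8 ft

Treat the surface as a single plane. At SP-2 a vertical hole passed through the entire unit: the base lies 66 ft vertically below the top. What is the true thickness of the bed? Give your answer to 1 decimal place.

Two edge vectors: SP-2→SP-3 = (89, 62, 95.9), SP-2→SP-4 = (-65, 200, 84).
Normal n = (SP-2→SP-3) × (SP-2→SP-4) = (-13972, -13709.5, 21830).
So ∂z/∂x = −n_x/n_z = 0.64004 and ∂z/∂y = −n_y/n_z = 0.62801.
|∇z| = √(a²+b²) = 0.89669, so dip δ = arctan(0.89669) = 41.88°.
True thickness = vertical thickness × cos δ = 66 × cos 41.88° = 49.1 ft.

49.1 ft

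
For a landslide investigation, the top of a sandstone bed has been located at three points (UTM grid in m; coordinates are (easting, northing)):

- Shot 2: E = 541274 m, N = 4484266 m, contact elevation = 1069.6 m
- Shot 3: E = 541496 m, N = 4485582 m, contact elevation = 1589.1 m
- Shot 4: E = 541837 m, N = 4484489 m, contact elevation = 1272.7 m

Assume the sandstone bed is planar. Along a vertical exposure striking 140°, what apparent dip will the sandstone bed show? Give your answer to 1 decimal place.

Two edge vectors: Shot 2→Shot 3 = (222, 1316, 519.5), Shot 2→Shot 4 = (563, 223, 203.1).
Normal n = (Shot 2→Shot 3) × (Shot 2→Shot 4) = (151431.1, 247390.3, -691402).
So ∂z/∂E = −n_x/n_z = 0.21902 and ∂z/∂N = −n_y/n_z = 0.35781.
Unit vector along 140° is (sin 140°, cos 140°) = (0.6428, -0.7660).
Slope in that direction = a·(0.6428) + b·(-0.7660) = −0.13331.
Apparent dip = arctan|0.13331| = 7.6° (true dip is 22.8°, so apparent ≤ true as expected).

7.6°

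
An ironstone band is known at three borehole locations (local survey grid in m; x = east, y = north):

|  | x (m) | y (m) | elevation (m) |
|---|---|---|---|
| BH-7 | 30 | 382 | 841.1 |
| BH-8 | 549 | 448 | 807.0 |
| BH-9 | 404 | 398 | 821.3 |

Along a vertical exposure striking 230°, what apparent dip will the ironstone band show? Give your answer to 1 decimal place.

7.6°

Two edge vectors: BH-7→BH-8 = (519, 66, -34.1), BH-7→BH-9 = (374, 16, -19.8).
Normal n = (BH-7→BH-8) × (BH-7→BH-9) = (-761.2, -2477.2, -16380).
So ∂z/∂x = −n_x/n_z = −0.04647 and ∂z/∂y = −n_y/n_z = −0.15123.
Unit vector along 230° is (sin 230°, cos 230°) = (-0.7660, -0.6428).
Slope in that direction = a·(-0.7660) + b·(-0.6428) = 0.13281.
Apparent dip = arctan|0.13281| = 7.6° (true dip is 9.0°, so apparent ≤ true as expected).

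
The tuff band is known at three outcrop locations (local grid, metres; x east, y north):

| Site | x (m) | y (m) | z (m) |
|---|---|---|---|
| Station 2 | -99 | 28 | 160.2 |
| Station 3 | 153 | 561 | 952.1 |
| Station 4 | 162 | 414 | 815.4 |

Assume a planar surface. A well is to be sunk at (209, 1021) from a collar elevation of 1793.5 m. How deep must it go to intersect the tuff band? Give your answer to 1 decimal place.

326.0 m

Two edge vectors: Station 2→Station 3 = (252, 533, 791.9), Station 2→Station 4 = (261, 386, 655.2).
Normal n = (Station 2→Station 3) × (Station 2→Station 4) = (43548.2, 41575.5, -41841).
So ∂z/∂x = −n_x/n_z = 1.040802 and ∂z/∂y = −n_y/n_z = 0.993655.
Intercept c from Station 2: 160.2 + 103.04 − 27.82 = 235.42.
At (209, 1021): z_contact = 217.53 + 1014.52 + 235.42 = 1467.47 m.
Depth below ground = 1793.5 − 1467.47 = 326.0 m.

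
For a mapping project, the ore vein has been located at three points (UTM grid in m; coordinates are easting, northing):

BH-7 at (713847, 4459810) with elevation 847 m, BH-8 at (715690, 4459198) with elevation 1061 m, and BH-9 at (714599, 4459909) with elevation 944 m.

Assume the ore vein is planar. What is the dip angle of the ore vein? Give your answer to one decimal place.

7.3°

Let the plane be z = a·easting + b·northing + c.
BH-8−BH-7: 1843a − 612b = 214;  BH-9−BH-7: 752a + 99b = 97.
Solving gives a = 0.12533, b = 0.02776.
Gradient magnitude |∇z| = √(a² + b²) = √(0.01571 + 0.00077) = 0.12837.
True dip = arctan(0.12837) = 7.3°, dipping toward WSW (azimuth ≈ 258°).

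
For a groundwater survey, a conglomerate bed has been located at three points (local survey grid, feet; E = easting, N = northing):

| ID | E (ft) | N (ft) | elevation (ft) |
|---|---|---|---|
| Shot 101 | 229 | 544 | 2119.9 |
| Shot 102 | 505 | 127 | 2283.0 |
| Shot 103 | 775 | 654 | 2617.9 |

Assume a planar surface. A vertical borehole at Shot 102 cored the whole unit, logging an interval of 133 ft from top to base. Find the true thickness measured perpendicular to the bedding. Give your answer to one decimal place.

Two edge vectors: Shot 101→Shot 102 = (276, -417, 163.1), Shot 101→Shot 103 = (546, 110, 498).
Normal n = (Shot 101→Shot 102) × (Shot 101→Shot 103) = (-225607, -48395.4, 258042).
So ∂z/∂E = −n_x/n_z = 0.87430 and ∂z/∂N = −n_y/n_z = 0.18755.
|∇z| = √(a²+b²) = 0.89419, so dip δ = arctan(0.89419) = 41.80°.
True thickness = vertical thickness × cos δ = 133 × cos 41.80° = 99.1 ft.

99.1 ft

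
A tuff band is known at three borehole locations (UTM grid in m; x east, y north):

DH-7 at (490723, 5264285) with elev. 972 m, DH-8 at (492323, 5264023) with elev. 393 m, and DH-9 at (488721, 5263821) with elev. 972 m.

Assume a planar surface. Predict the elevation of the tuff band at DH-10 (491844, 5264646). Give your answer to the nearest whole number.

Let the plane be z = a·x + b·y + c.
DH-8−DH-7: 1600a − 262b = −579;  DH-9−DH-7: −2002a − 464b = 0.
Solving gives a = −0.21205376, b = 0.91493886.
Then c = 972 − a·490723 − b·5264285 = −4711467.26.
At (491844, 5264646): z = −104297.4 + 4816829.2 − 4711467.26 = 1064.6 m.

1065 m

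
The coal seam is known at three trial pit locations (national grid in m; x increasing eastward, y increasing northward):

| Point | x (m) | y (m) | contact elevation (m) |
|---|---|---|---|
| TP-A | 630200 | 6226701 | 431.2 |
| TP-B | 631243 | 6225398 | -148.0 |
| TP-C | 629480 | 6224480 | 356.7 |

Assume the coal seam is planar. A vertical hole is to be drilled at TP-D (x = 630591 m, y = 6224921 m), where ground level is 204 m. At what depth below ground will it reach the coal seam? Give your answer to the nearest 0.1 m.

Two edge vectors: TP-A→TP-B = (1043, -1303, -579.2), TP-A→TP-C = (-720, -2221, -74.5).
Normal n = (TP-A→TP-B) × (TP-A→TP-C) = (-1189329.7, 494727.5, -3254663).
So ∂z/∂x = −n_x/n_z = −0.365423302 and ∂z/∂y = −n_y/n_z = 0.152005753.
Intercept c from TP-A: 431.2 + 230289.76 − 946494.37 = −715773.41.
At (630591, 6224921): z_contact = −230432.65 + 946223.80 − 715773.41 = 17.75 m.
Depth below ground = 204 − 17.75 = 186.3 m.

186.3 m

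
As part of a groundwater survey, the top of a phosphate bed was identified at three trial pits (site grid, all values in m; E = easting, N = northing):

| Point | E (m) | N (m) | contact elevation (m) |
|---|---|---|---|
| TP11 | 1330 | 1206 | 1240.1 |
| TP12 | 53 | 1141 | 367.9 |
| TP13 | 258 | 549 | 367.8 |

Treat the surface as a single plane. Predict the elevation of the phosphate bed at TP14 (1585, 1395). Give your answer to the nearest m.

Let the plane be z = a·E + b·N + c.
TP12−TP11: −1277a − 65b = −872.2;  TP13−TP11: −1072a − 657b = −872.3.
Solving gives a = 0.67117, b = 0.23258.
Then c = 1240.1 − a·1330 − b·1206 = 66.95.
At (1585, 1395): z = 1063.8 + 324.5 + 66.95 = 1455.2 m.

1455 m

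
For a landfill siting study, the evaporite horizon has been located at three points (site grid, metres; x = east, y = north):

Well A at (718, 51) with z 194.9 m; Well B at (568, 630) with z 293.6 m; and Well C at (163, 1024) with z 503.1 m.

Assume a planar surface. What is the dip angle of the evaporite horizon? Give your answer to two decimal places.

Two edge vectors: Well A→Well B = (-150, 579, 98.7), Well A→Well C = (-555, 973, 308.2).
Normal n = (Well A→Well B) × (Well A→Well C) = (82412.7, -8548.5, 175395).
So ∂z/∂x = −n_x/n_z = −0.46987 and ∂z/∂y = −n_y/n_z = 0.04874.
Gradient magnitude |∇z| = √(a² + b²) = √(0.22078 + 0.00238) = 0.47239.
True dip = arctan(0.47239) = 25.29°, dipping toward E (azimuth ≈ 096°).

25.29°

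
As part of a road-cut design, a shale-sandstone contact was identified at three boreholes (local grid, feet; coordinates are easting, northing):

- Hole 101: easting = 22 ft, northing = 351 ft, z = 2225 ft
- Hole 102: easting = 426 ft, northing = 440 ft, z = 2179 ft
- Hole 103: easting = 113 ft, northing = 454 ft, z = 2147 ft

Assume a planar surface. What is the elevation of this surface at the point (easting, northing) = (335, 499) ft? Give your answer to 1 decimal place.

2124.9 ft

Two edge vectors: Hole 101→Hole 102 = (404, 89, -46), Hole 101→Hole 103 = (91, 103, -78).
Normal n = (Hole 101→Hole 102) × (Hole 101→Hole 103) = (-2204, 27326, 33513).
So ∂z/∂easting = −n_x/n_z = 0.06577 and ∂z/∂northing = −n_y/n_z = −0.81539.
Intercept c from Hole 101: 2225 − 1.45 + 286.20 = 2509.75.
At (335, 499): z = 22.0 − 406.9 + 2509.75 = 2124.9 ft.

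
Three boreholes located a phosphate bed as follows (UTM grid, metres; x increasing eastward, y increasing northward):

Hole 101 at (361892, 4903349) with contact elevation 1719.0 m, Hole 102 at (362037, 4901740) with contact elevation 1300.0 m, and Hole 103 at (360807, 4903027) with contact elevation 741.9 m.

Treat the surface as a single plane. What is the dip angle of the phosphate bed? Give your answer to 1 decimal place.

41.0°

Let the plane be z = a·x + b·y + c.
Hole 102−Hole 101: 145a − 1609b = −419;  Hole 103−Hole 101: −1085a − 322b = −977.1.
Solving gives a = 0.80183, b = 0.33267.
Gradient magnitude |∇z| = √(a² + b²) = √(0.64292 + 0.11067) = 0.86810.
True dip = arctan(0.86810) = 41.0°, dipping toward WSW (azimuth ≈ 247°).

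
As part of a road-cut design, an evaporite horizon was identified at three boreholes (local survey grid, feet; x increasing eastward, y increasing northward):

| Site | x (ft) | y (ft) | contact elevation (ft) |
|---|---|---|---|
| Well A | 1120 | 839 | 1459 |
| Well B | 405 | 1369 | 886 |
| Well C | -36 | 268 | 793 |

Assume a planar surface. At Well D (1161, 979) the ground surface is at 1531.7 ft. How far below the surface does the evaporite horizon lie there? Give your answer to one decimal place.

Two edge vectors: Well A→Well B = (-715, 530, -573), Well A→Well C = (-1156, -571, -666).
Normal n = (Well A→Well B) × (Well A→Well C) = (-680163, 186198, 1020945).
So ∂z/∂x = −n_x/n_z = 0.666209 and ∂z/∂y = −n_y/n_z = −0.182378.
Intercept c from Well A: 1459 − 746.15 + 153.02 = 865.86.
At (1161, 979): z_contact = 773.47 − 178.55 + 865.86 = 1460.78 ft.
Depth below ground = 1531.7 − 1460.78 = 70.9 ft.

70.9 ft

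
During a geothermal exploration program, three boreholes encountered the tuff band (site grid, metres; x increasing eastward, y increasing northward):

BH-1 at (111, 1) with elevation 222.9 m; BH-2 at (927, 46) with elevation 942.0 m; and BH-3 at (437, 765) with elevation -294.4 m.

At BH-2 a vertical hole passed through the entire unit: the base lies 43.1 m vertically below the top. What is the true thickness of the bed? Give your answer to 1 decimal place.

Let the plane be z = a·x + b·y + c.
BH-2−BH-1: 816a + 45b = 719.1;  BH-3−BH-1: 326a + 764b = −517.3.
Solving gives a = 0.94073, b = −1.07850.
|∇z| = √(a²+b²) = 1.43113, so dip δ = arctan(1.43113) = 55.06°.
True thickness = vertical thickness × cos δ = 43.1 × cos 55.06° = 24.7 m.

24.7 m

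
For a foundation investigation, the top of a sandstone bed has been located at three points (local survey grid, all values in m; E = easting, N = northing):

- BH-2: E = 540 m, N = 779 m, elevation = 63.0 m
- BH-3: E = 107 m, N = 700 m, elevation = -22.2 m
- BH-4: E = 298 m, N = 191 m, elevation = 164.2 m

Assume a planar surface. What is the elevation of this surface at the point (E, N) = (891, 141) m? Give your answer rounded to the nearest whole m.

Two edge vectors: BH-2→BH-3 = (-433, -79, -85.2), BH-2→BH-4 = (-242, -588, 101.2).
Normal n = (BH-2→BH-3) × (BH-2→BH-4) = (-58092.4, 64438, 235486).
So ∂z/∂E = −n_x/n_z = 0.24669 and ∂z/∂N = −n_y/n_z = −0.27364.
Intercept c from BH-2: 63 − 133.21 + 213.16 = 142.95.
At (891, 141): z = 219.8 − 38.6 + 142.95 = 324.2 m.

324 m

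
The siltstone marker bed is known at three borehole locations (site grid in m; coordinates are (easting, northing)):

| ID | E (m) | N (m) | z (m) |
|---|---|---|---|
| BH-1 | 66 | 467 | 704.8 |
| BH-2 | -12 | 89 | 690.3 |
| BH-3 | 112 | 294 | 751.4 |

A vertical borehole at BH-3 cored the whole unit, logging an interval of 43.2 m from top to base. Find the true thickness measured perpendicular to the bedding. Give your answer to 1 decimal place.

Let the plane be z = a·E + b·N + c.
BH-2−BH-1: −78a − 378b = −14.5;  BH-3−BH-1: 46a − 173b = 46.6.
Solving gives a = 0.65162, b = −0.09610.
|∇z| = √(a²+b²) = 0.65867, so dip δ = arctan(0.65867) = 33.37°.
True thickness = vertical thickness × cos δ = 43.2 × cos 33.37° = 36.1 m.

36.1 m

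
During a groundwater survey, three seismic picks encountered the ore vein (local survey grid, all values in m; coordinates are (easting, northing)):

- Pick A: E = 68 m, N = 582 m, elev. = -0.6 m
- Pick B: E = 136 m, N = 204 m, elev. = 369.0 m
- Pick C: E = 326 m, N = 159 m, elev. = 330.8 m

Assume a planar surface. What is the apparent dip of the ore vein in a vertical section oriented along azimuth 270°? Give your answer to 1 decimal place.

24.3°

Let the plane be z = a·E + b·N + c.
Pick B−Pick A: 68a − 378b = 369.6;  Pick C−Pick A: 258a − 423b = 331.4.
Solving gives a = −0.45188, b = −1.05907.
Unit vector along 270° is (sin 270°, cos 270°) = (-1.0000, -0.0000).
Slope in that direction = a·(-1.0000) + b·(-0.0000) = 0.45188.
Apparent dip = arctan|0.45188| = 24.3° (true dip is 49.0°, so apparent ≤ true as expected).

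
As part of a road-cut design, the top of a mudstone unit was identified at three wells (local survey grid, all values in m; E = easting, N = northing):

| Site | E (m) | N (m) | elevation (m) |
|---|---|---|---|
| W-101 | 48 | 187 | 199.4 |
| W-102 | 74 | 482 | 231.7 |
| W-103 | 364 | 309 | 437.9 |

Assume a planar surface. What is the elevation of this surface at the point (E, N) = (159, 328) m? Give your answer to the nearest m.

Two edge vectors: W-101→W-102 = (26, 295, 32.3), W-101→W-103 = (316, 122, 238.5).
Normal n = (W-101→W-102) × (W-101→W-103) = (66416.9, 4005.8, -90048).
So ∂z/∂E = −n_x/n_z = 0.73757 and ∂z/∂N = −n_y/n_z = 0.04449.
Intercept c from W-101: 199.4 − 35.40 − 8.32 = 155.68.
At (159, 328): z = 117.3 + 14.6 + 155.68 = 287.5 m.

288 m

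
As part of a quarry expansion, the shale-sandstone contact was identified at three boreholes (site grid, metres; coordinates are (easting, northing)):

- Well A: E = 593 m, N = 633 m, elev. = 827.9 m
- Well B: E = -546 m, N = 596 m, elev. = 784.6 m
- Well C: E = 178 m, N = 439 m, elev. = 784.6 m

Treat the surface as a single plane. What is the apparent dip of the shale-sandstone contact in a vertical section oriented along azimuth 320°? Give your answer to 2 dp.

5.46°

Two edge vectors: Well A→Well B = (-1139, -37, -43.3), Well A→Well C = (-415, -194, -43.3).
Normal n = (Well A→Well B) × (Well A→Well C) = (-6798.1, -31349.2, 205611).
So ∂z/∂E = −n_x/n_z = 0.03306 and ∂z/∂N = −n_y/n_z = 0.15247.
Unit vector along 320° is (sin 320°, cos 320°) = (-0.6428, 0.7660).
Slope in that direction = a·(-0.6428) + b·(0.7660) = 0.09555.
Apparent dip = arctan|0.09555| = 5.46° (true dip is 8.9°, so apparent ≤ true as expected).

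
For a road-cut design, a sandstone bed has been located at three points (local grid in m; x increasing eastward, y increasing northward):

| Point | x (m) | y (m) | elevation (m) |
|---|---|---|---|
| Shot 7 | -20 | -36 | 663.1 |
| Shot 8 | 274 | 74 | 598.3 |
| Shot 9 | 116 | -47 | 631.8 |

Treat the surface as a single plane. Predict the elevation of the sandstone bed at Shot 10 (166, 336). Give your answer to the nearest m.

629 m

Let the plane be z = a·x + b·y + c.
Shot 8−Shot 7: 294a + 110b = −64.8;  Shot 9−Shot 7: 136a − 11b = −31.3.
Solving gives a = −0.22842, b = 0.02140.
Then c = 663.1 − a·-20 − b·-36 = 659.30.
At (166, 336): z = −37.9 + 7.2 + 659.30 = 628.6 m.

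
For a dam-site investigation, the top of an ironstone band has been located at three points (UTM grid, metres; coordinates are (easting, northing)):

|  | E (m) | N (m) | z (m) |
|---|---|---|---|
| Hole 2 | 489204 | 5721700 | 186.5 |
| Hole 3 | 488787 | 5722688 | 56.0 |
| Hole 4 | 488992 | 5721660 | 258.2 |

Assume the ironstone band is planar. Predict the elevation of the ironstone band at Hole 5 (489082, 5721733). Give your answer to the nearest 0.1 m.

Let the plane be z = a·E + b·N + c.
Hole 3−Hole 2: −417a + 988b = −130.5;  Hole 4−Hole 2: −212a − 40b = 71.7.
Solving gives a = −0.290177592, b = −0.254558761.
Then c = 186.5 − a·489204 − b·5721700 = 1598651.40.
At (489082, 5721733): z = −141920.6 − 1456517.3 + 1598651.40 = 213.5 m.

213.5 m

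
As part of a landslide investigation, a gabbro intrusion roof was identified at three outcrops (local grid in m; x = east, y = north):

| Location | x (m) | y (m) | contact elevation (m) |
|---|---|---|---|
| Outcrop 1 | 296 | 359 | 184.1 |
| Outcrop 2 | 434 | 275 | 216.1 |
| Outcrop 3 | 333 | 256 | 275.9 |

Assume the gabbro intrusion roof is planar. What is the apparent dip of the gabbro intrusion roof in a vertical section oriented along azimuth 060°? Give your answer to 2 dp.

40.74°

Let the plane be z = a·x + b·y + c.
Outcrop 2−Outcrop 1: 138a − 84b = 32;  Outcrop 3−Outcrop 1: 37a − 103b = 91.8.
Solving gives a = −0.39755, b = −1.03407.
Unit vector along 060° is (sin 60°, cos 60°) = (0.8660, 0.5000).
Slope in that direction = a·(0.8660) + b·(0.5000) = −0.86132.
Apparent dip = arctan|0.86132| = 40.74° (true dip is 47.9°, so apparent ≤ true as expected).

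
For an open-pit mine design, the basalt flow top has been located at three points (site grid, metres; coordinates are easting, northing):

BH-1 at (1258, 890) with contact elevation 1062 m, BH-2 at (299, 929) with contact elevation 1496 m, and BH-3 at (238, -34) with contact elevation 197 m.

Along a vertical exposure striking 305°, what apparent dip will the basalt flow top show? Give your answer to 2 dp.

48.06°

Two edge vectors: BH-1→BH-2 = (-959, 39, 434), BH-1→BH-3 = (-1020, -924, -865).
Normal n = (BH-1→BH-2) × (BH-1→BH-3) = (367281, -1272215, 925896).
So ∂z/∂easting = −n_x/n_z = −0.39668 and ∂z/∂northing = −n_y/n_z = 1.37404.
Unit vector along 305° is (sin 305°, cos 305°) = (-0.8192, 0.5736).
Slope in that direction = a·(-0.8192) + b·(0.5736) = 1.11305.
Apparent dip = arctan|1.11305| = 48.06° (true dip is 55.0°, so apparent ≤ true as expected).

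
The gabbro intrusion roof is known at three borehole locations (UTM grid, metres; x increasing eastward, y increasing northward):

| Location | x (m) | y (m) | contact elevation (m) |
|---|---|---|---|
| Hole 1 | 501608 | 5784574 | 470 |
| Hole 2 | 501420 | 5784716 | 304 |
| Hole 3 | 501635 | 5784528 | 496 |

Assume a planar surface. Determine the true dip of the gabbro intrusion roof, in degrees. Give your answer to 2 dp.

Let the plane be z = a·x + b·y + c.
Hole 2−Hole 1: −188a + 142b = −166;  Hole 3−Hole 1: 27a − 46b = 26.
Solving gives a = 0.81928, b = −0.08434.
Gradient magnitude |∇z| = √(a² + b²) = √(0.67121 + 0.00711) = 0.82361.
True dip = arctan(0.82361) = 39.48°, dipping toward W (azimuth ≈ 276°).

39.48°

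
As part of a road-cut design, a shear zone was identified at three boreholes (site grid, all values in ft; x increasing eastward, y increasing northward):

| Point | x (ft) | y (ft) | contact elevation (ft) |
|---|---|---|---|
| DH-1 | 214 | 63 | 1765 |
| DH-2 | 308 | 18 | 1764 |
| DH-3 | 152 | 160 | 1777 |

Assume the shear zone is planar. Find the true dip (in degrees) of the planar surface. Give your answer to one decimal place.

Two edge vectors: DH-1→DH-2 = (94, -45, -1), DH-1→DH-3 = (-62, 97, 12).
Normal n = (DH-1→DH-2) × (DH-1→DH-3) = (-443, -1066, 6328).
So ∂z/∂x = −n_x/n_z = 0.07001 and ∂z/∂y = −n_y/n_z = 0.16846.
Gradient magnitude |∇z| = √(a² + b²) = √(0.00490 + 0.02838) = 0.18242.
True dip = arctan(0.18242) = 10.3°, dipping toward SSW (azimuth ≈ 203°).

10.3°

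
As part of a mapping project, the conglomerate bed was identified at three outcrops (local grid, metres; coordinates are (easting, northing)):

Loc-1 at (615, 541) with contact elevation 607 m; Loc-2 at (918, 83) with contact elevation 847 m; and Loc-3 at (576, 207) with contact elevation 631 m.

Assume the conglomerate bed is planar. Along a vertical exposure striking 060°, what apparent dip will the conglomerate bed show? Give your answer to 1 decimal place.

Two edge vectors: Loc-1→Loc-2 = (303, -458, 240), Loc-1→Loc-3 = (-39, -334, 24).
Normal n = (Loc-1→Loc-2) × (Loc-1→Loc-3) = (69168, -16632, -119064).
So ∂z/∂E = −n_x/n_z = 0.58093 and ∂z/∂N = −n_y/n_z = −0.13969.
Unit vector along 060° is (sin 60°, cos 60°) = (0.8660, 0.5000).
Slope in that direction = a·(0.8660) + b·(0.5000) = 0.43326.
Apparent dip = arctan|0.43326| = 23.4° (true dip is 30.9°, so apparent ≤ true as expected).

23.4°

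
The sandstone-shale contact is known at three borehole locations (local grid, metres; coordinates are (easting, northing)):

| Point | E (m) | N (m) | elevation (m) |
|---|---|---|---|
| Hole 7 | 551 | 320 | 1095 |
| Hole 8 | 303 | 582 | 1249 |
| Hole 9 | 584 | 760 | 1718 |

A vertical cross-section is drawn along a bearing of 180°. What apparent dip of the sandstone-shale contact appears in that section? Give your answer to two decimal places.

Two edge vectors: Hole 7→Hole 8 = (-248, 262, 154), Hole 7→Hole 9 = (33, 440, 623).
Normal n = (Hole 7→Hole 8) × (Hole 7→Hole 9) = (95466, 159586, -117766).
So ∂z/∂E = −n_x/n_z = 0.81064 and ∂z/∂N = −n_y/n_z = 1.35511.
Unit vector along 180° is (sin 180°, cos 180°) = (0.0000, -1.0000).
Slope in that direction = a·(0.0000) + b·(-1.0000) = −1.35511.
Apparent dip = arctan|1.35511| = 53.57° (true dip is 57.7°, so apparent ≤ true as expected).

53.57°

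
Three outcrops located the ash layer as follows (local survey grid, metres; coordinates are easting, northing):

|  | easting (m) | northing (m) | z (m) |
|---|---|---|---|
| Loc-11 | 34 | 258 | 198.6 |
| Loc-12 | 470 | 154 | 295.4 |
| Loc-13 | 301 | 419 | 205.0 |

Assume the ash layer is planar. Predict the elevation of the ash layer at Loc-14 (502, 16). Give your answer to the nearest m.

333 m

Two edge vectors: Loc-11→Loc-12 = (436, -104, 96.8), Loc-11→Loc-13 = (267, 161, 6.4).
Normal n = (Loc-11→Loc-12) × (Loc-11→Loc-13) = (-16250.4, 23055.2, 97964).
So ∂z/∂easting = −n_x/n_z = 0.16588 and ∂z/∂northing = −n_y/n_z = −0.23534.
Intercept c from Loc-11: 198.6 − 5.64 + 60.72 = 253.68.
At (502, 16): z = 83.3 − 3.8 + 253.68 = 333.2 m.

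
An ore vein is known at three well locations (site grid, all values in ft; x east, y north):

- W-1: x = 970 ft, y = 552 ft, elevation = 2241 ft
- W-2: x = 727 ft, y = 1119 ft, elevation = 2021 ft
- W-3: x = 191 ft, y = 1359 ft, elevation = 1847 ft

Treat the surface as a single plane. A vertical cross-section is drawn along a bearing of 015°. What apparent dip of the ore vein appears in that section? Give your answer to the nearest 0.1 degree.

14.0°

Two edge vectors: W-1→W-2 = (-243, 567, -220), W-1→W-3 = (-779, 807, -394).
Normal n = (W-1→W-2) × (W-1→W-3) = (-45858, 75638, 245592).
So ∂z/∂x = −n_x/n_z = 0.18672 and ∂z/∂y = −n_y/n_z = −0.30798.
Unit vector along 015° is (sin 15°, cos 15°) = (0.2588, 0.9659).
Slope in that direction = a·(0.2588) + b·(0.9659) = −0.24916.
Apparent dip = arctan|0.24916| = 14.0° (true dip is 19.8°, so apparent ≤ true as expected).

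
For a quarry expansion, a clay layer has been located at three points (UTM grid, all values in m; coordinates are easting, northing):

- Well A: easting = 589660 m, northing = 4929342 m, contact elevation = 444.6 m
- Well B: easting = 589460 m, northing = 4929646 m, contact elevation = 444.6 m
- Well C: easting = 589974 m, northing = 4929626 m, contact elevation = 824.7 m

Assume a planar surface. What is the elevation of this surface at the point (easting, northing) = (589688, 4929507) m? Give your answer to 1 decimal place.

Let the plane be z = a·easting + b·northing + c.
Well B−Well A: −200a + 304b = 0;  Well C−Well A: 314a + 284b = 380.1.
Solving gives a = 0.758921816, b = 0.499290668.
Then c = 444.6 − a·589660 − b·4929342 = −2908235.70.
At (589688, 4929507): z = 447527.1 + 2461256.8 − 2908235.70 = 548.2 m.

548.2 m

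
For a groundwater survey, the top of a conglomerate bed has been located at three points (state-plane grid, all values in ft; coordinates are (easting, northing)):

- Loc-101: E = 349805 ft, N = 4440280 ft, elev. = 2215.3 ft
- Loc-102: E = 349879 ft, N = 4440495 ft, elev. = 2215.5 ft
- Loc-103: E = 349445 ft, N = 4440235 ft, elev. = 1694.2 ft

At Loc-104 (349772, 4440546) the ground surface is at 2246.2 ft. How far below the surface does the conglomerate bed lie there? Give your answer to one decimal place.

219.0 ft

Let the plane be z = a·E + b·N + c.
Loc-102−Loc-101: 74a + 215b = 0.2;  Loc-103−Loc-101: −360a − 45b = −521.1.
Solving gives a = 1.512454435, b = −0.519635480.
Then c = 2215.3 − a·349805 − b·4440280 = 1780478.21.
At (349772, 4440546): z_contact = 529014.21 − 2307465.25 + 1780478.21 = 2027.17 ft.
Depth below ground = 2246.2 − 2027.17 = 219.0 ft.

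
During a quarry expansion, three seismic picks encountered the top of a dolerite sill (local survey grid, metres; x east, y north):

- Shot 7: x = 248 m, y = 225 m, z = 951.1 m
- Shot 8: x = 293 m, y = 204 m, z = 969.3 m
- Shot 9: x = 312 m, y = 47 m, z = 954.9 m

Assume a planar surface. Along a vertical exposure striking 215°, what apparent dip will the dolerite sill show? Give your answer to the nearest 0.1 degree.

Two edge vectors: Shot 7→Shot 8 = (45, -21, 18.2), Shot 7→Shot 9 = (64, -178, 3.8).
Normal n = (Shot 7→Shot 8) × (Shot 7→Shot 9) = (3159.8, 993.8, -6666).
So ∂z/∂x = −n_x/n_z = 0.47402 and ∂z/∂y = −n_y/n_z = 0.14908.
Unit vector along 215° is (sin 215°, cos 215°) = (-0.5736, -0.8192).
Slope in that direction = a·(-0.5736) + b·(-0.8192) = −0.39401.
Apparent dip = arctan|0.39401| = 21.5° (true dip is 26.4°, so apparent ≤ true as expected).

21.5°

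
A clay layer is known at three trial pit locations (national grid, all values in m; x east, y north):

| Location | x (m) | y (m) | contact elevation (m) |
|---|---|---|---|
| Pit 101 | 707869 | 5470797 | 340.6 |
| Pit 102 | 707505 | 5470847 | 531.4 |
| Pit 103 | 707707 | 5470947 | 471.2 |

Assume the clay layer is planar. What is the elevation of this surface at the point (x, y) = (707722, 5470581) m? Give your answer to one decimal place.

Let the plane be z = a·x + b·y + c.
Pit 102−Pit 101: −364a + 50b = 190.8;  Pit 103−Pit 101: −162a + 150b = 130.6.
Solving gives a = −0.475053763, b = 0.357608602.
Then c = 340.6 − a·707869 − b·5470797 = −1619787.64.
At (707722, 5470581): z = −336206.0 + 1956326.8 − 1619787.64 = 333.2 m.

333.2 m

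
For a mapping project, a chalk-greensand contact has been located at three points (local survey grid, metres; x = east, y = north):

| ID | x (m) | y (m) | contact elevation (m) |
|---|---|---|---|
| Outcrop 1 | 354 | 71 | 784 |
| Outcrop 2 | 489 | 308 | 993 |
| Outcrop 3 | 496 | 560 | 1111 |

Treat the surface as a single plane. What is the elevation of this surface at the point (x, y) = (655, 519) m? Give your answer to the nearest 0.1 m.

1214.0 m

Let the plane be z = a·x + b·y + c.
Outcrop 2−Outcrop 1: 135a + 237b = 209;  Outcrop 3−Outcrop 1: 142a + 489b = 327.
Solving gives a = 0.76333, b = 0.44705.
Then c = 784 − a·354 − b·71 = 482.04.
At (655, 519): z = 500.0 + 232.0 + 482.04 = 1214.0 m.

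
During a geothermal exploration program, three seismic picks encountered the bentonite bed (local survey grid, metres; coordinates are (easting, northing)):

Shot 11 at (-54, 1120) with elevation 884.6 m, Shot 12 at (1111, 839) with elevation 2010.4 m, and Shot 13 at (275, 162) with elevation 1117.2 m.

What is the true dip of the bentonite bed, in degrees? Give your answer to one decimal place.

44.8°

Two edge vectors: Shot 11→Shot 12 = (1165, -281, 1125.8), Shot 11→Shot 13 = (329, -958, 232.6).
Normal n = (Shot 11→Shot 12) × (Shot 11→Shot 13) = (1013155.8, 99409.2, -1023621).
So ∂z/∂E = −n_x/n_z = 0.98978 and ∂z/∂N = −n_y/n_z = 0.09712.
Gradient magnitude |∇z| = √(a² + b²) = √(0.97966 + 0.00943) = 0.99453.
True dip = arctan(0.99453) = 44.8°, dipping toward W (azimuth ≈ 264°).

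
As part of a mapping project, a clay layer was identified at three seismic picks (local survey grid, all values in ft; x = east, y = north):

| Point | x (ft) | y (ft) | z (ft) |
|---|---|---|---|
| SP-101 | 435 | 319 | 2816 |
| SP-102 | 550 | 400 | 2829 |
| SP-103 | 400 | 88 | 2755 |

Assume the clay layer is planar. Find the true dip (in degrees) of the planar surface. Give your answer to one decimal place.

Two edge vectors: SP-101→SP-102 = (115, 81, 13), SP-101→SP-103 = (-35, -231, -61).
Normal n = (SP-101→SP-102) × (SP-101→SP-103) = (-1938, 6560, -23730).
So ∂z/∂x = −n_x/n_z = −0.08167 and ∂z/∂y = −n_y/n_z = 0.27644.
Gradient magnitude |∇z| = √(a² + b²) = √(0.00667 + 0.07642) = 0.28825.
True dip = arctan(0.28825) = 16.1°, dipping toward SSE (azimuth ≈ 164°).

16.1°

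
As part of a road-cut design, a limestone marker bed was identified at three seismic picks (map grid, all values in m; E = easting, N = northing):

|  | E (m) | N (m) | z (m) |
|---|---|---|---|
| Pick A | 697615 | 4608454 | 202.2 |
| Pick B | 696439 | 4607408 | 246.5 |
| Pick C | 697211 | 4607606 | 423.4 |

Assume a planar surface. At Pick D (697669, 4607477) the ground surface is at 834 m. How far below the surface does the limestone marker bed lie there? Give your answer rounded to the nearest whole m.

202 m

Let the plane be z = a·E + b·N + c.
Pick B−Pick A: −1176a − 1046b = 44.3;  Pick C−Pick A: −404a − 848b = 221.2.
Solving gives a = 0.33725586, b = −0.42152284.
Then c = 202.2 − a·697615 − b·4608454 = 1707496.06.
At (697669, 4607477): z_contact = 235293.0 − 1942156.8 + 1707496.06 = 632.2 m.
Depth below ground = 834 − 632.2 = 202 m.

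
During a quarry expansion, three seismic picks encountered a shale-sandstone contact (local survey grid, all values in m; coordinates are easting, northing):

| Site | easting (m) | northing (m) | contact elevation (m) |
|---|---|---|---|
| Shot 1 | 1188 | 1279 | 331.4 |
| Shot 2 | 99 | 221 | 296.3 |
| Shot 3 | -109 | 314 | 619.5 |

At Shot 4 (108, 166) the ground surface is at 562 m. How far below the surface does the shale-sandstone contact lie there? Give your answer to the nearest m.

337 m

Two edge vectors: Shot 1→Shot 2 = (-1089, -1058, -35.1), Shot 1→Shot 3 = (-1297, -965, 288.1).
Normal n = (Shot 1→Shot 2) × (Shot 1→Shot 3) = (-338681.3, 359265.6, -321341).
So ∂z/∂easting = −n_x/n_z = −1.05396 and ∂z/∂northing = −n_y/n_z = 1.11802.
Intercept c from Shot 1: 331.4 + 1252.11 − 1429.95 = 153.56.
At (108, 166): z_contact = −113.8 + 185.6 + 153.56 = 225.3 m.
Depth below ground = 562 − 225.3 = 337 m.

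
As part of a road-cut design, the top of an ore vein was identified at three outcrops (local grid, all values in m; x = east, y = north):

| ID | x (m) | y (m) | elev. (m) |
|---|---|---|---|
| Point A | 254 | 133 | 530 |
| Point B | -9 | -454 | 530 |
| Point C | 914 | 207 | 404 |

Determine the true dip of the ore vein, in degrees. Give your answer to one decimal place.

12.4°

Let the plane be z = a·x + b·y + c.
Point B−Point A: −263a − 587b = 0;  Point C−Point A: 660a + 74b = −126.
Solving gives a = −0.20101, b = 0.09006.
Gradient magnitude |∇z| = √(a² + b²) = √(0.04040 + 0.00811) = 0.22026.
True dip = arctan(0.22026) = 12.4°, dipping toward ESE (azimuth ≈ 114°).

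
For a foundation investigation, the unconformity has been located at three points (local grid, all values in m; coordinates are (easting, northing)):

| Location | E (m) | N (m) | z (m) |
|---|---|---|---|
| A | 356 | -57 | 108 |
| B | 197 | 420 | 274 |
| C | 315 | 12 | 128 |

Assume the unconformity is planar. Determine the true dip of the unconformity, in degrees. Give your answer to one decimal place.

25.5°

Two edge vectors: A→B = (-159, 477, 166), A→C = (-41, 69, 20).
Normal n = (A→B) × (A→C) = (-1914, -3626, 8586).
So ∂z/∂E = −n_x/n_z = 0.22292 and ∂z/∂N = −n_y/n_z = 0.42232.
Gradient magnitude |∇z| = √(a² + b²) = √(0.04969 + 0.17835) = 0.47754.
True dip = arctan(0.47754) = 25.5°, dipping toward SSW (azimuth ≈ 208°).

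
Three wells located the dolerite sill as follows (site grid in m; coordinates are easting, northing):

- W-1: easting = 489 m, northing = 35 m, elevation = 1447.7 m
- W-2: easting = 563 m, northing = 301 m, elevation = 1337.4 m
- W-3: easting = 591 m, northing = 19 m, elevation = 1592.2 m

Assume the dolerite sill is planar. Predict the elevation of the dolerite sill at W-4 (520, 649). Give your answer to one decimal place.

Two edge vectors: W-1→W-2 = (74, 266, -110.3), W-1→W-3 = (102, -16, 144.5).
Normal n = (W-1→W-2) × (W-1→W-3) = (36672.2, -21943.6, -28316).
So ∂z/∂easting = −n_x/n_z = 1.29511 and ∂z/∂northing = −n_y/n_z = −0.77495.
Intercept c from W-1: 1447.7 − 633.31 + 27.12 = 841.52.
At (520, 649): z = 673.5 − 502.9 + 841.52 = 1012.0 m.

1012.0 m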